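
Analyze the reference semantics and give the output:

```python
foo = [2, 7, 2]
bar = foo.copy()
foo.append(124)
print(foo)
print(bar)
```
[2, 7, 2, 124]
[2, 7, 2]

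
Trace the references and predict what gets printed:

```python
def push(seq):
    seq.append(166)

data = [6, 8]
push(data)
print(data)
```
[6, 8, 166]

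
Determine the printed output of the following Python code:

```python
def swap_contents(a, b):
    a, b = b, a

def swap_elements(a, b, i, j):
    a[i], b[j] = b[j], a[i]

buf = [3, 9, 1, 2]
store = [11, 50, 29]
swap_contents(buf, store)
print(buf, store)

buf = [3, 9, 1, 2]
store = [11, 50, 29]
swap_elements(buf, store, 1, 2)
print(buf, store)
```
[3, 9, 1, 2] [11, 50, 29]
[3, 29, 1, 2] [11, 50, 9]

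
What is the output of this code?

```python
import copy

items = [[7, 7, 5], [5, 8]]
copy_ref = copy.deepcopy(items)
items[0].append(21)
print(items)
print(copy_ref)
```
[[7, 7, 5, 21], [5, 8]]
[[7, 7, 5], [5, 8]]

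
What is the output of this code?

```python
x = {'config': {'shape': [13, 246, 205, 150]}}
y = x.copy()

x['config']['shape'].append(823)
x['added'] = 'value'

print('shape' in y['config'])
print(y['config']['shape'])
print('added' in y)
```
True
[13, 246, 205, 150, 823]
False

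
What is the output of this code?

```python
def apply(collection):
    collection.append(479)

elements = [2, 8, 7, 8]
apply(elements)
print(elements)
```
[2, 8, 7, 8, 479]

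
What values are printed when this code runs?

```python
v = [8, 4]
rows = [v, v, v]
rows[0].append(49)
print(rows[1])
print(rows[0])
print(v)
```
[8, 4, 49]
[8, 4, 49]
[8, 4, 49]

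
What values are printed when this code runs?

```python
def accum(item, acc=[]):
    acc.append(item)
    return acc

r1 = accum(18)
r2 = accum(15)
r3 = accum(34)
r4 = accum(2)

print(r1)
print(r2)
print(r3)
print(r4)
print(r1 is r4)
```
[18, 15, 34, 2]
[18, 15, 34, 2]
[18, 15, 34, 2]
[18, 15, 34, 2]
True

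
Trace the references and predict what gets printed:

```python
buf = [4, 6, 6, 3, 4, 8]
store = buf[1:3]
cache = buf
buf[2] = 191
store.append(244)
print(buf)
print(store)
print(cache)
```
[4, 6, 191, 3, 4, 8]
[6, 6, 244]
[4, 6, 191, 3, 4, 8]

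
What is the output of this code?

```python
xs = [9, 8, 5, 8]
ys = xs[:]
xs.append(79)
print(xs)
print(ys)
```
[9, 8, 5, 8, 79]
[9, 8, 5, 8]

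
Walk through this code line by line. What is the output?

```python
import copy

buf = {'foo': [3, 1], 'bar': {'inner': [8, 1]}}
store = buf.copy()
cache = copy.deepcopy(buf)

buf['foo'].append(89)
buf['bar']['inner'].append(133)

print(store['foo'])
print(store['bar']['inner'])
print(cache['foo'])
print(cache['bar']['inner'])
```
[3, 1, 89]
[8, 1, 133]
[3, 1]
[8, 1]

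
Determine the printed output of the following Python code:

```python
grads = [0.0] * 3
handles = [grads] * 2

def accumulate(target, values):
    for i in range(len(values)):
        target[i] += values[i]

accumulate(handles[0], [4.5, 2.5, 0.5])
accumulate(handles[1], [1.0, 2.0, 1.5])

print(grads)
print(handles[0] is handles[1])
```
[5.5, 4.5, 2.0]
True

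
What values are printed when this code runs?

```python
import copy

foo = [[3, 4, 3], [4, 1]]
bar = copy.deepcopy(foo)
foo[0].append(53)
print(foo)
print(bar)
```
[[3, 4, 3, 53], [4, 1]]
[[3, 4, 3], [4, 1]]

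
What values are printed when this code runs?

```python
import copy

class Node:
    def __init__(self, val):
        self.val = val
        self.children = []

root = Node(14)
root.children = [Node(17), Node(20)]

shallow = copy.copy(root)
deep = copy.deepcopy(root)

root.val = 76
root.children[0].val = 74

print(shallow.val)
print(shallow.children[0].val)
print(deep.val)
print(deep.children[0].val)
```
14
74
14
17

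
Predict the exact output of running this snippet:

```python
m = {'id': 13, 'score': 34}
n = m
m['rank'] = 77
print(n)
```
{'id': 13, 'score': 34, 'rank': 77}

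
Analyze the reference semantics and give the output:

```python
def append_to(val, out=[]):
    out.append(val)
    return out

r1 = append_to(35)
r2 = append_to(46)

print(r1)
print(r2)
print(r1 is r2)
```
[35, 46]
[35, 46]
True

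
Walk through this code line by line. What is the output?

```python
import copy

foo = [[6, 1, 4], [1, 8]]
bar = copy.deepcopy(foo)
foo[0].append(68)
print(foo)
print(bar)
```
[[6, 1, 4, 68], [1, 8]]
[[6, 1, 4], [1, 8]]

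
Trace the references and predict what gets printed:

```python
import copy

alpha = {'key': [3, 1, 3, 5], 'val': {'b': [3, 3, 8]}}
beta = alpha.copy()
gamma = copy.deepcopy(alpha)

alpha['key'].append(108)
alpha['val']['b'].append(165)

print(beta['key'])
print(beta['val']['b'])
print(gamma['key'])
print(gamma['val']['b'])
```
[3, 1, 3, 5, 108]
[3, 3, 8, 165]
[3, 1, 3, 5]
[3, 3, 8]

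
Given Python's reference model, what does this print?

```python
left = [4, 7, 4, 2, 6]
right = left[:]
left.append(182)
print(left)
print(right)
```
[4, 7, 4, 2, 6, 182]
[4, 7, 4, 2, 6]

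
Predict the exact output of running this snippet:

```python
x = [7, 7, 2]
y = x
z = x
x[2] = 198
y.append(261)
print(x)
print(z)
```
[7, 7, 198, 261]
[7, 7, 198, 261]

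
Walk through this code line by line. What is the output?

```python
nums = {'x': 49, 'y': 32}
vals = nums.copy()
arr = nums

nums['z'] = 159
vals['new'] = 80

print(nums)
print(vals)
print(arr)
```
{'x': 49, 'y': 32, 'z': 159}
{'x': 49, 'y': 32, 'new': 80}
{'x': 49, 'y': 32, 'z': 159}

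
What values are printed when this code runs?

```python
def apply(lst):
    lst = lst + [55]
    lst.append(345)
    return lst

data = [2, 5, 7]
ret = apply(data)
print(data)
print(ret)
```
[2, 5, 7]
[2, 5, 7, 55, 345]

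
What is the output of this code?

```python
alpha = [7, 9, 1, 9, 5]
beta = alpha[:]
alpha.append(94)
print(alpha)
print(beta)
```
[7, 9, 1, 9, 5, 94]
[7, 9, 1, 9, 5]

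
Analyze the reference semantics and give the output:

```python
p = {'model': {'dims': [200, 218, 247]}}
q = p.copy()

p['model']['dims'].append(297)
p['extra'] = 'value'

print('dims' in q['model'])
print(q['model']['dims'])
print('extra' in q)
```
True
[200, 218, 247, 297]
False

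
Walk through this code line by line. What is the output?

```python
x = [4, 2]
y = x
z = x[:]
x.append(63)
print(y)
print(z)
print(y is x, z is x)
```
[4, 2, 63]
[4, 2]
True False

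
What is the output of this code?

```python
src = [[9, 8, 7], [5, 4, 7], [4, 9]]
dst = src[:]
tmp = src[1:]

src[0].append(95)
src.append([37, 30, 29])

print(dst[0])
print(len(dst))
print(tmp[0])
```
[9, 8, 7, 95]
3
[5, 4, 7]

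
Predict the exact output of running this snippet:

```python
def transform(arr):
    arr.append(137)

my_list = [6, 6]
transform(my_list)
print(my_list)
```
[6, 6, 137]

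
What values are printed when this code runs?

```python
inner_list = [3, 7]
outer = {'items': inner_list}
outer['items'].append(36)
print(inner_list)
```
[3, 7, 36]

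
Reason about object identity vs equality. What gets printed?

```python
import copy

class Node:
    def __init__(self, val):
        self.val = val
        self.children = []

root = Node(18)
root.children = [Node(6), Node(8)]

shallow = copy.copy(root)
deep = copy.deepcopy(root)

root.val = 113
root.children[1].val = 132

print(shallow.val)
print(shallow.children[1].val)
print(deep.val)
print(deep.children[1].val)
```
18
132
18
8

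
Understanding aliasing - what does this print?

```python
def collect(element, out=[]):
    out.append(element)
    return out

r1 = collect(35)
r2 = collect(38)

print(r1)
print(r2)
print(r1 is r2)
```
[35, 38]
[35, 38]
True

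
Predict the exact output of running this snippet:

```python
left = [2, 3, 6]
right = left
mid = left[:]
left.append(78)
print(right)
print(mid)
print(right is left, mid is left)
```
[2, 3, 6, 78]
[2, 3, 6]
True False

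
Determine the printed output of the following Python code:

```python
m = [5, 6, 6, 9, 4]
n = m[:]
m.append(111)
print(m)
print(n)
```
[5, 6, 6, 9, 4, 111]
[5, 6, 6, 9, 4]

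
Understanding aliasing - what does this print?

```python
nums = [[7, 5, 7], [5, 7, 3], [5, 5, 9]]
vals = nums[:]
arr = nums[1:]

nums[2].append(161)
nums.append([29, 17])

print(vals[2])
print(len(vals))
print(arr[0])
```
[5, 5, 9, 161]
3
[5, 7, 3]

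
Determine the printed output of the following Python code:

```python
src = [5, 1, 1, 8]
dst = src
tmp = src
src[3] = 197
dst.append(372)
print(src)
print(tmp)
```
[5, 1, 1, 197, 372]
[5, 1, 1, 197, 372]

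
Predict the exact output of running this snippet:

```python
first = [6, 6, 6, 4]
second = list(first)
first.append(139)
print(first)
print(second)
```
[6, 6, 6, 4, 139]
[6, 6, 6, 4]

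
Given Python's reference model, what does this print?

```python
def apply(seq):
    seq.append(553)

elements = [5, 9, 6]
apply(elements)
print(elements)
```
[5, 9, 6, 553]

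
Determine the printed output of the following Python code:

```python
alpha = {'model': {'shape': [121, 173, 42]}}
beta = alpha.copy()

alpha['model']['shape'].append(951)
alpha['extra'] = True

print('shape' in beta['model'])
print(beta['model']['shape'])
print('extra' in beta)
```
True
[121, 173, 42, 951]
False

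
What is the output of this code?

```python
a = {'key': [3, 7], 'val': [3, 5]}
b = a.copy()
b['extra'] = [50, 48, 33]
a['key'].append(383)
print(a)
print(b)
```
{'key': [3, 7, 383], 'val': [3, 5]}
{'key': [3, 7, 383], 'val': [3, 5], 'extra': [50, 48, 33]}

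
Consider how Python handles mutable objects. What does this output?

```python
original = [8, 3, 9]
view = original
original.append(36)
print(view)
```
[8, 3, 9, 36]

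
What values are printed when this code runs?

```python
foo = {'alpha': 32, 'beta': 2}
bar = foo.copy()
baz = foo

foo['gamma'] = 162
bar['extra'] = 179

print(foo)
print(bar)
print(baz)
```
{'alpha': 32, 'beta': 2, 'gamma': 162}
{'alpha': 32, 'beta': 2, 'extra': 179}
{'alpha': 32, 'beta': 2, 'gamma': 162}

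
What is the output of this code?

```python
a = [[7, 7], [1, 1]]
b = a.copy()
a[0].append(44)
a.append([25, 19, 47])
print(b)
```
[[7, 7, 44], [1, 1]]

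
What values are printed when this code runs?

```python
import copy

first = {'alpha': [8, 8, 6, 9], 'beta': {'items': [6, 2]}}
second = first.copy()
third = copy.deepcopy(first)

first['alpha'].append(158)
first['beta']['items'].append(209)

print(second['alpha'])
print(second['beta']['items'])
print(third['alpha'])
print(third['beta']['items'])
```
[8, 8, 6, 9, 158]
[6, 2, 209]
[8, 8, 6, 9]
[6, 2]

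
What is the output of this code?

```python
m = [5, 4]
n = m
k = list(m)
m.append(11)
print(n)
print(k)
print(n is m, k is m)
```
[5, 4, 11]
[5, 4]
True False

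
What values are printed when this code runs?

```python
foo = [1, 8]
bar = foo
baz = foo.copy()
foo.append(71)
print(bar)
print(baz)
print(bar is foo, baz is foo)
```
[1, 8, 71]
[1, 8]
True False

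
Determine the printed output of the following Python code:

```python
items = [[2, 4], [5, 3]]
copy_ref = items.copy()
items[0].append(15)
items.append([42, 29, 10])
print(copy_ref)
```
[[2, 4, 15], [5, 3]]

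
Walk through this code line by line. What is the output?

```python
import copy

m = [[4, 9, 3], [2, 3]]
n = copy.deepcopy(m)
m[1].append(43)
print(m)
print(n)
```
[[4, 9, 3], [2, 3, 43]]
[[4, 9, 3], [2, 3]]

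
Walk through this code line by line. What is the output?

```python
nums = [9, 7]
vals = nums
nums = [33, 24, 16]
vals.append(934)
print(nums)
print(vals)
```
[33, 24, 16]
[9, 7, 934]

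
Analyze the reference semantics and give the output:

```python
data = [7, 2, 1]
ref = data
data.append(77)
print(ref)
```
[7, 2, 1, 77]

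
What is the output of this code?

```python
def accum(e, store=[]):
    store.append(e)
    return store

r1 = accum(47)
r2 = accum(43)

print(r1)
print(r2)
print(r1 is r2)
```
[47, 43]
[47, 43]
True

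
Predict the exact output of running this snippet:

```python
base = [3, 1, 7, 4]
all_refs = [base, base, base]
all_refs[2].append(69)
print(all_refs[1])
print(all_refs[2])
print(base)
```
[3, 1, 7, 4, 69]
[3, 1, 7, 4, 69]
[3, 1, 7, 4, 69]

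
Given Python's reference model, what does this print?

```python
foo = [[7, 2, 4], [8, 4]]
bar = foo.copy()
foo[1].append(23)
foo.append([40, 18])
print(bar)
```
[[7, 2, 4], [8, 4, 23]]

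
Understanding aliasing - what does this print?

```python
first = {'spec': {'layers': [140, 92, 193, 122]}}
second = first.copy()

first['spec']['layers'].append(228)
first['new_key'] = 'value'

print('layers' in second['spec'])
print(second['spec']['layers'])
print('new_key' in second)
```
True
[140, 92, 193, 122, 228]
False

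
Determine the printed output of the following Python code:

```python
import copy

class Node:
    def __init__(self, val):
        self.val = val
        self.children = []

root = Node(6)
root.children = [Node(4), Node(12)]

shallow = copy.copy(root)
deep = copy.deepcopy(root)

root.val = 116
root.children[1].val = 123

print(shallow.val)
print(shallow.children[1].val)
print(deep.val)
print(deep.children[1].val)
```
6
123
6
12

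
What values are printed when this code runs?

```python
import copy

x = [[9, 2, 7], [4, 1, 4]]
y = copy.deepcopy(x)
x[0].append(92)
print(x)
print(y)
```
[[9, 2, 7, 92], [4, 1, 4]]
[[9, 2, 7], [4, 1, 4]]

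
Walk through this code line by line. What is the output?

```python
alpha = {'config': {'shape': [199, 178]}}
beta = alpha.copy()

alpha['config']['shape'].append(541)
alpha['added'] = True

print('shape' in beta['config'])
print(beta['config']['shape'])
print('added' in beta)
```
True
[199, 178, 541]
False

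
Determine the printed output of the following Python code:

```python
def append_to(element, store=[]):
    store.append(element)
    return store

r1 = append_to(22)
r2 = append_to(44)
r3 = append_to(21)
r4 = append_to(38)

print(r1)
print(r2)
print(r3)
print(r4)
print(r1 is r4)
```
[22, 44, 21, 38]
[22, 44, 21, 38]
[22, 44, 21, 38]
[22, 44, 21, 38]
True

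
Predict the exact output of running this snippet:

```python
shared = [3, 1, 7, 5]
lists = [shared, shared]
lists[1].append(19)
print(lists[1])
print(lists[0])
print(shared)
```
[3, 1, 7, 5, 19]
[3, 1, 7, 5, 19]
[3, 1, 7, 5, 19]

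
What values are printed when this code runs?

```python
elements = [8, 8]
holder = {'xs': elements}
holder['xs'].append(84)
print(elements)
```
[8, 8, 84]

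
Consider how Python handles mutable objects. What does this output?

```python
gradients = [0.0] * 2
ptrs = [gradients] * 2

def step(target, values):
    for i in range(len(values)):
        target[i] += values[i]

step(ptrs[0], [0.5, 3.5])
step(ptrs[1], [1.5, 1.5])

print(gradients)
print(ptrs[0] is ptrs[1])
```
[2.0, 5.0]
True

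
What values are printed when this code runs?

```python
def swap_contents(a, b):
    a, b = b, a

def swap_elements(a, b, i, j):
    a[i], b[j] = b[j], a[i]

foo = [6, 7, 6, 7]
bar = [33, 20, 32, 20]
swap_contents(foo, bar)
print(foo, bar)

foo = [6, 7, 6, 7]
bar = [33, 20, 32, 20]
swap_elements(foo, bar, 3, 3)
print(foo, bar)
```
[6, 7, 6, 7] [33, 20, 32, 20]
[6, 7, 6, 20] [33, 20, 32, 7]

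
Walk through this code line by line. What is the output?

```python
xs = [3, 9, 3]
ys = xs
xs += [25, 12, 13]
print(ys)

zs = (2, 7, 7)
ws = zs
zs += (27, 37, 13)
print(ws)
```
[3, 9, 3, 25, 12, 13]
(2, 7, 7)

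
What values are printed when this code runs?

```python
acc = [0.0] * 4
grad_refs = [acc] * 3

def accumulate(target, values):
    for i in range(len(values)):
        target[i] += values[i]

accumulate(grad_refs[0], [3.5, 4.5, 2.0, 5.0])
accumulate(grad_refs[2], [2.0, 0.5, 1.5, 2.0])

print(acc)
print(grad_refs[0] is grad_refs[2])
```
[5.5, 5.0, 3.5, 7.0]
True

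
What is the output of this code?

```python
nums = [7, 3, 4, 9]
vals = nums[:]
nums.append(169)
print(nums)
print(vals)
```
[7, 3, 4, 9, 169]
[7, 3, 4, 9]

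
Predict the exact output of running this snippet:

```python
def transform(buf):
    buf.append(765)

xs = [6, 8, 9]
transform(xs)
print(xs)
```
[6, 8, 9, 765]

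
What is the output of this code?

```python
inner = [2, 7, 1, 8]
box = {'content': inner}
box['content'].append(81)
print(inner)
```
[2, 7, 1, 8, 81]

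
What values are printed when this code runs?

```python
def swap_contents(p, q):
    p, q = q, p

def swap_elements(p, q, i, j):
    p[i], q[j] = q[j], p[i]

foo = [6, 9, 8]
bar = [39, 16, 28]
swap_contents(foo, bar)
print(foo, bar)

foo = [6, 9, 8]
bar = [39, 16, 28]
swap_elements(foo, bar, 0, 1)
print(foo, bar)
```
[6, 9, 8] [39, 16, 28]
[16, 9, 8] [39, 6, 28]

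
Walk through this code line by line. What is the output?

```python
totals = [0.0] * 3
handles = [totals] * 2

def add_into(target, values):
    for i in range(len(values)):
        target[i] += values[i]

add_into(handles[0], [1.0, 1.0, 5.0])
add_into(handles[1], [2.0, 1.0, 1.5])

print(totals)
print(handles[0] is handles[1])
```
[3.0, 2.0, 6.5]
True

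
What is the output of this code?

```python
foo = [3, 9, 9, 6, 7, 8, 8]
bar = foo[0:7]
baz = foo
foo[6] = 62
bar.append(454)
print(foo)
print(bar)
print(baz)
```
[3, 9, 9, 6, 7, 8, 62]
[3, 9, 9, 6, 7, 8, 8, 454]
[3, 9, 9, 6, 7, 8, 62]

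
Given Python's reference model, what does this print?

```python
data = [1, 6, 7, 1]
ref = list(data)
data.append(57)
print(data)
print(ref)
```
[1, 6, 7, 1, 57]
[1, 6, 7, 1]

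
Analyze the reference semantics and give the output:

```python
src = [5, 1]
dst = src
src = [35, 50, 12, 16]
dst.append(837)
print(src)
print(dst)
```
[35, 50, 12, 16]
[5, 1, 837]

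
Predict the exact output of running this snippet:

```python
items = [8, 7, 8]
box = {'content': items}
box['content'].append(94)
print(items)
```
[8, 7, 8, 94]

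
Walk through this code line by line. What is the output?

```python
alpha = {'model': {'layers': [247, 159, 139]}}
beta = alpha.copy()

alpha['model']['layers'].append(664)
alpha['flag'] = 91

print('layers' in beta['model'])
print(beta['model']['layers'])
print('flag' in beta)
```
True
[247, 159, 139, 664]
False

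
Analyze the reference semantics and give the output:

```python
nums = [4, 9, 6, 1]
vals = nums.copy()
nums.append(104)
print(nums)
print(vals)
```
[4, 9, 6, 1, 104]
[4, 9, 6, 1]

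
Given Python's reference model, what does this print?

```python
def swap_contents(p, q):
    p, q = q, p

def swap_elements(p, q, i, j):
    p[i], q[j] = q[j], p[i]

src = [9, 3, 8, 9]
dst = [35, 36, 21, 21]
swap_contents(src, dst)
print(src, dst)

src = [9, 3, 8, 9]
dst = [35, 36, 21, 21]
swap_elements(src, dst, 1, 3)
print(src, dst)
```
[9, 3, 8, 9] [35, 36, 21, 21]
[9, 21, 8, 9] [35, 36, 21, 3]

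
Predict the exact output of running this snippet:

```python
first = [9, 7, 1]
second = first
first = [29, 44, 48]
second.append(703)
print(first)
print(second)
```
[29, 44, 48]
[9, 7, 1, 703]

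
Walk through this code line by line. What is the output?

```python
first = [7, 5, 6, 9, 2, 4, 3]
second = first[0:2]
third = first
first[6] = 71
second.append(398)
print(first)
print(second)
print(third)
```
[7, 5, 6, 9, 2, 4, 71]
[7, 5, 398]
[7, 5, 6, 9, 2, 4, 71]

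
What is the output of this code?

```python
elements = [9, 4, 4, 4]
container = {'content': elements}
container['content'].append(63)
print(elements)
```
[9, 4, 4, 4, 63]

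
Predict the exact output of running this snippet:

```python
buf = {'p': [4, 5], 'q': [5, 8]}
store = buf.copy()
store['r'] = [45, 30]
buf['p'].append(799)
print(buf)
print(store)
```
{'p': [4, 5, 799], 'q': [5, 8]}
{'p': [4, 5, 799], 'q': [5, 8], 'r': [45, 30]}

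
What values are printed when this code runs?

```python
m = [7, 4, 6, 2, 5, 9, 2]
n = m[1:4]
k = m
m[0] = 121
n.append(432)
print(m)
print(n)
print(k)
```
[121, 4, 6, 2, 5, 9, 2]
[4, 6, 2, 432]
[121, 4, 6, 2, 5, 9, 2]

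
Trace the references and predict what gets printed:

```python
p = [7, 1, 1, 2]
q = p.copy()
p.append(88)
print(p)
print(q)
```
[7, 1, 1, 2, 88]
[7, 1, 1, 2]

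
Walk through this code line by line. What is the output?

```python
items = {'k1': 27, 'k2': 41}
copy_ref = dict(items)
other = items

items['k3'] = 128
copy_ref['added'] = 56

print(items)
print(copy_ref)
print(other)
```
{'k1': 27, 'k2': 41, 'k3': 128}
{'k1': 27, 'k2': 41, 'added': 56}
{'k1': 27, 'k2': 41, 'k3': 128}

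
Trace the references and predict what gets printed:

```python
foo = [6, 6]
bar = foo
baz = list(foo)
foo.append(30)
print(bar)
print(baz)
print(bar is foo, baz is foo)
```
[6, 6, 30]
[6, 6]
True False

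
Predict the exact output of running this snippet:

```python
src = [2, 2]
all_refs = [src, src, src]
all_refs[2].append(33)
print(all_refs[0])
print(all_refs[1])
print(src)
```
[2, 2, 33]
[2, 2, 33]
[2, 2, 33]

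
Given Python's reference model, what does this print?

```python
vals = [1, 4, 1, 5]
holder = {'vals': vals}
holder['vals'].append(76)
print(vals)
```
[1, 4, 1, 5, 76]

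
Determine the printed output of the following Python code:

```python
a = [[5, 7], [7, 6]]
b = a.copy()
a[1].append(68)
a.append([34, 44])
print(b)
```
[[5, 7], [7, 6, 68]]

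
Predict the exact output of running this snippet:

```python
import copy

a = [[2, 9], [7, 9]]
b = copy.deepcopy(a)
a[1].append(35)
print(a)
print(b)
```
[[2, 9], [7, 9, 35]]
[[2, 9], [7, 9]]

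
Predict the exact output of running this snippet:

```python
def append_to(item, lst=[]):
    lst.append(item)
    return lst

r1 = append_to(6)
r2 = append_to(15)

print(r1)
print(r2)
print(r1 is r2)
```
[6, 15]
[6, 15]
True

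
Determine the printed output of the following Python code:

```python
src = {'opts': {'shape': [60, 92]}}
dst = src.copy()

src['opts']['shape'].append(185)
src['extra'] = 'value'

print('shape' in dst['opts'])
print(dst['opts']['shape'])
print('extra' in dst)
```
True
[60, 92, 185]
False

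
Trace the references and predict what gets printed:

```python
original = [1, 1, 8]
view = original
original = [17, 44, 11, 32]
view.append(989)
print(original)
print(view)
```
[17, 44, 11, 32]
[1, 1, 8, 989]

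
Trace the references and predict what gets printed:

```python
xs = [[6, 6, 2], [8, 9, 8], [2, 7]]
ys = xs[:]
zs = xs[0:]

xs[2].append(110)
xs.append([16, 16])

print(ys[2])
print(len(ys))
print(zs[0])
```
[2, 7, 110]
3
[6, 6, 2]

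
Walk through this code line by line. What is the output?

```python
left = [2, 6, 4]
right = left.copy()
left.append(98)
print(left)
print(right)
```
[2, 6, 4, 98]
[2, 6, 4]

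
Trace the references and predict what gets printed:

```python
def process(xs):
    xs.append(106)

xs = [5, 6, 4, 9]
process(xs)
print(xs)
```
[5, 6, 4, 9, 106]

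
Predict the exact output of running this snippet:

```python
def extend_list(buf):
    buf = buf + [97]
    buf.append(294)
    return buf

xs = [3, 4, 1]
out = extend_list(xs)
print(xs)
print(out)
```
[3, 4, 1]
[3, 4, 1, 97, 294]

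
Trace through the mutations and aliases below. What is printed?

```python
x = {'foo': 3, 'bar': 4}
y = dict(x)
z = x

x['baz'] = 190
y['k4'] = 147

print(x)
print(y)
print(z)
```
{'foo': 3, 'bar': 4, 'baz': 190}
{'foo': 3, 'bar': 4, 'k4': 147}
{'foo': 3, 'bar': 4, 'baz': 190}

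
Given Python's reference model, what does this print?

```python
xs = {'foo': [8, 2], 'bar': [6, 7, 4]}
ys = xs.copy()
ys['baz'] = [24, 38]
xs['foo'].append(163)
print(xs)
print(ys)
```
{'foo': [8, 2, 163], 'bar': [6, 7, 4]}
{'foo': [8, 2, 163], 'bar': [6, 7, 4], 'baz': [24, 38]}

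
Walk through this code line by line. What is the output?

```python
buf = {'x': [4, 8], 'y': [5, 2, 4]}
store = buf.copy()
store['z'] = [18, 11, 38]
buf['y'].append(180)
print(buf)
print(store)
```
{'x': [4, 8], 'y': [5, 2, 4, 180]}
{'x': [4, 8], 'y': [5, 2, 4, 180], 'z': [18, 11, 38]}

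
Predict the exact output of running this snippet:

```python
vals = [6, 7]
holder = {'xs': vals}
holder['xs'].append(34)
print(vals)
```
[6, 7, 34]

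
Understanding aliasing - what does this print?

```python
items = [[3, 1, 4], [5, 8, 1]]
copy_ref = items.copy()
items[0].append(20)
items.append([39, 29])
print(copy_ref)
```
[[3, 1, 4, 20], [5, 8, 1]]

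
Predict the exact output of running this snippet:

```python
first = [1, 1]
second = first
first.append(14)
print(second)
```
[1, 1, 14]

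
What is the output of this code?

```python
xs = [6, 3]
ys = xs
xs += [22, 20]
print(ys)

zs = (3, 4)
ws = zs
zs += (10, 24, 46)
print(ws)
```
[6, 3, 22, 20]
(3, 4)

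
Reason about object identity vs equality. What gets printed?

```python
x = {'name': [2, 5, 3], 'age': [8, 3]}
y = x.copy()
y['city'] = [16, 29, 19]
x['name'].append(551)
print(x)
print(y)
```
{'name': [2, 5, 3, 551], 'age': [8, 3]}
{'name': [2, 5, 3, 551], 'age': [8, 3], 'city': [16, 29, 19]}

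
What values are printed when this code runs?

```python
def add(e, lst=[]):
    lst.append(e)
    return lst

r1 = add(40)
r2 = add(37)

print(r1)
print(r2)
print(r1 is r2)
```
[40, 37]
[40, 37]
True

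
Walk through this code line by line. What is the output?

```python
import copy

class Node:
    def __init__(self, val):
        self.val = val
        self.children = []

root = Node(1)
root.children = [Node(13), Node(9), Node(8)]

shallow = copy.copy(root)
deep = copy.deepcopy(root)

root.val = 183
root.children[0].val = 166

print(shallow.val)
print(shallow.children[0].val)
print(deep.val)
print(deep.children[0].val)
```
1
166
1
13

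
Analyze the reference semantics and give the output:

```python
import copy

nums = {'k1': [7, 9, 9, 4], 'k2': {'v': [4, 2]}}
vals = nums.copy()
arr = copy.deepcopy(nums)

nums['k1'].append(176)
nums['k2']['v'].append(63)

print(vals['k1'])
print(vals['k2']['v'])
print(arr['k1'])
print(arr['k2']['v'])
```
[7, 9, 9, 4, 176]
[4, 2, 63]
[7, 9, 9, 4]
[4, 2]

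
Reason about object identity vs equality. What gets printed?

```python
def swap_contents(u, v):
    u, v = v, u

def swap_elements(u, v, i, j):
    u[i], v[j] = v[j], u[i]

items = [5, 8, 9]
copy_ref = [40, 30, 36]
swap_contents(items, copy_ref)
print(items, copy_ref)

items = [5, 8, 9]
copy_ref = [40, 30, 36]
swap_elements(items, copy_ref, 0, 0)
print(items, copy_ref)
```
[5, 8, 9] [40, 30, 36]
[40, 8, 9] [5, 30, 36]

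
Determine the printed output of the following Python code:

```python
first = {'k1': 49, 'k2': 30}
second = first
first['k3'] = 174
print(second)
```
{'k1': 49, 'k2': 30, 'k3': 174}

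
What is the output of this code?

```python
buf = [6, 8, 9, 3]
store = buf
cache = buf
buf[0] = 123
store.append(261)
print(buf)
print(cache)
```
[123, 8, 9, 3, 261]
[123, 8, 9, 3, 261]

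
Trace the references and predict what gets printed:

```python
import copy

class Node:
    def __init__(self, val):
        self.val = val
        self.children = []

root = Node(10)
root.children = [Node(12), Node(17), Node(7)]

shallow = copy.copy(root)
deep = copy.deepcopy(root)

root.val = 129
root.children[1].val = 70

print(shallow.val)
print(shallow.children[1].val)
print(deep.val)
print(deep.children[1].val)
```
10
70
10
17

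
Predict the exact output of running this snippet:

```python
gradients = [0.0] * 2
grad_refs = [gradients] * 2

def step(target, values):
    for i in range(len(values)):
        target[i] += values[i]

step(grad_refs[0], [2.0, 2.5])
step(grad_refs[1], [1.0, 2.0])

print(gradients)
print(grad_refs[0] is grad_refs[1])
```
[3.0, 4.5]
True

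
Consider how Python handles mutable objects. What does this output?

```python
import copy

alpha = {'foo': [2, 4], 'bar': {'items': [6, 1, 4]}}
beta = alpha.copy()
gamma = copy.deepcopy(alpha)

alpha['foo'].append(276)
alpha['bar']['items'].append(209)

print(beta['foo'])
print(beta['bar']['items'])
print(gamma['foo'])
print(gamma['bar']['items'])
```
[2, 4, 276]
[6, 1, 4, 209]
[2, 4]
[6, 1, 4]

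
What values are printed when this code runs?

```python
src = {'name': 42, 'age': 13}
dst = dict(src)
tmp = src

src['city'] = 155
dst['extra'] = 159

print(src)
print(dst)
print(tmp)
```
{'name': 42, 'age': 13, 'city': 155}
{'name': 42, 'age': 13, 'extra': 159}
{'name': 42, 'age': 13, 'city': 155}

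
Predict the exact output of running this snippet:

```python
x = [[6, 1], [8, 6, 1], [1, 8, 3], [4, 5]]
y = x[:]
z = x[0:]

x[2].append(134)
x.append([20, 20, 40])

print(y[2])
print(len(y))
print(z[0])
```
[1, 8, 3, 134]
4
[6, 1]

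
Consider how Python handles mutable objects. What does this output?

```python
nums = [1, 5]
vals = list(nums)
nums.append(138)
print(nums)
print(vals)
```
[1, 5, 138]
[1, 5]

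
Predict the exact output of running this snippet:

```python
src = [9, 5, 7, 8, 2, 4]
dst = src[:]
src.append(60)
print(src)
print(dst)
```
[9, 5, 7, 8, 2, 4, 60]
[9, 5, 7, 8, 2, 4]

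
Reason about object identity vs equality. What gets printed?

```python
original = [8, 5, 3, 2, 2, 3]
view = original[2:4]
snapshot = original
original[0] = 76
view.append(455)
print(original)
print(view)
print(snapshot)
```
[76, 5, 3, 2, 2, 3]
[3, 2, 455]
[76, 5, 3, 2, 2, 3]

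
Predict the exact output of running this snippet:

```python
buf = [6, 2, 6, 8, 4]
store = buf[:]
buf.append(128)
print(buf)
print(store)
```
[6, 2, 6, 8, 4, 128]
[6, 2, 6, 8, 4]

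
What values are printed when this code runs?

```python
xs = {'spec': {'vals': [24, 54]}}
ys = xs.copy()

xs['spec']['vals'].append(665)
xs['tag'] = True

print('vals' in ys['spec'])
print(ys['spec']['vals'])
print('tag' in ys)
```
True
[24, 54, 665]
False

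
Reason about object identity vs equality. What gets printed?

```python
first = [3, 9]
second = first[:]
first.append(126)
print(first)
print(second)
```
[3, 9, 126]
[3, 9]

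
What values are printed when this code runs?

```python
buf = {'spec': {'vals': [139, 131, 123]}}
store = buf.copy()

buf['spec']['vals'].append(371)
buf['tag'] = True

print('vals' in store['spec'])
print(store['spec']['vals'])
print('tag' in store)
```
True
[139, 131, 123, 371]
False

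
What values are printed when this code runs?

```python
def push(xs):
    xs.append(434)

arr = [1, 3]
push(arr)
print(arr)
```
[1, 3, 434]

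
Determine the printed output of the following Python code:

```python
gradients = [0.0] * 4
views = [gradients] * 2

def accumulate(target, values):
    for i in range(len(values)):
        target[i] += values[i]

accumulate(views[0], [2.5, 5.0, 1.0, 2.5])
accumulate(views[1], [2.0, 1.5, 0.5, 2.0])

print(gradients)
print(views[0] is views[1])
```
[4.5, 6.5, 1.5, 4.5]
True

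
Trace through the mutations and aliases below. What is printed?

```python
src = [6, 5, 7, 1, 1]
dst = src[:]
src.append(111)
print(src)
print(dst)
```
[6, 5, 7, 1, 1, 111]
[6, 5, 7, 1, 1]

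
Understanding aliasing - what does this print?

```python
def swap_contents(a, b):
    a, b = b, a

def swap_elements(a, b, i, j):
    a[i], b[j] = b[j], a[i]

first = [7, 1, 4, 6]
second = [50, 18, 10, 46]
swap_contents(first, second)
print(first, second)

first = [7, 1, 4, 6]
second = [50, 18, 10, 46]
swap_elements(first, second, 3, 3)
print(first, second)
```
[7, 1, 4, 6] [50, 18, 10, 46]
[7, 1, 4, 46] [50, 18, 10, 6]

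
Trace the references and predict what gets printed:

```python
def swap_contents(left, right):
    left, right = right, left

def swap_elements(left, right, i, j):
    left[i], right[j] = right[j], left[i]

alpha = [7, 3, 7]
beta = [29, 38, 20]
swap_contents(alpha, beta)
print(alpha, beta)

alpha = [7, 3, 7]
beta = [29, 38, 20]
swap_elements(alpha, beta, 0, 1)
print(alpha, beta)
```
[7, 3, 7] [29, 38, 20]
[38, 3, 7] [29, 7, 20]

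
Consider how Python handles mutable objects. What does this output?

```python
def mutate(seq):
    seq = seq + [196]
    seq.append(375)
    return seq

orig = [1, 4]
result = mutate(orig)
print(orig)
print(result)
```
[1, 4]
[1, 4, 196, 375]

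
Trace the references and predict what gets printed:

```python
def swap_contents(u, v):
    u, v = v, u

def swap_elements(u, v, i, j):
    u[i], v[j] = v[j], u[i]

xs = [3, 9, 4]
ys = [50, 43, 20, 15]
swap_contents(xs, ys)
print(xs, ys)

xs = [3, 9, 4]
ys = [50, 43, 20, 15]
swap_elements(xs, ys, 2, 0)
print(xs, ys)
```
[3, 9, 4] [50, 43, 20, 15]
[3, 9, 50] [4, 43, 20, 15]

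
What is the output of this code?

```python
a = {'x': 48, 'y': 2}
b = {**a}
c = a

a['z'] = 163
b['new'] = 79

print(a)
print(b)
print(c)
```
{'x': 48, 'y': 2, 'z': 163}
{'x': 48, 'y': 2, 'new': 79}
{'x': 48, 'y': 2, 'z': 163}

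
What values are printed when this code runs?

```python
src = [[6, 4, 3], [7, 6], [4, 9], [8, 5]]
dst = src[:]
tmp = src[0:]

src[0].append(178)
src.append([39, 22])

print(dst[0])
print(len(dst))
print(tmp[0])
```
[6, 4, 3, 178]
4
[6, 4, 3, 178]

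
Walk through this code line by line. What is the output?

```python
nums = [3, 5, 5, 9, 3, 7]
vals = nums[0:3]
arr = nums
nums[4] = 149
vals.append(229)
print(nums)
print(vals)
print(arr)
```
[3, 5, 5, 9, 149, 7]
[3, 5, 5, 229]
[3, 5, 5, 9, 149, 7]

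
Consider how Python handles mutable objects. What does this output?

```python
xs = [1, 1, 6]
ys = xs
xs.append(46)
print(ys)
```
[1, 1, 6, 46]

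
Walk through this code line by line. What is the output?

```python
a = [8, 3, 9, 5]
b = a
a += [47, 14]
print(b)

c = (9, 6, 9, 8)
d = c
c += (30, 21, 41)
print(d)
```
[8, 3, 9, 5, 47, 14]
(9, 6, 9, 8)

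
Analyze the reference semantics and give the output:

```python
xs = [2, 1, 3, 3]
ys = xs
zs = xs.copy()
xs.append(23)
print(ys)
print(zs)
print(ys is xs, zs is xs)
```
[2, 1, 3, 3, 23]
[2, 1, 3, 3]
True False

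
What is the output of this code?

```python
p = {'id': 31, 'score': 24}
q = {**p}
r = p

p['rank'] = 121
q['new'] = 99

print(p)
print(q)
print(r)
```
{'id': 31, 'score': 24, 'rank': 121}
{'id': 31, 'score': 24, 'new': 99}
{'id': 31, 'score': 24, 'rank': 121}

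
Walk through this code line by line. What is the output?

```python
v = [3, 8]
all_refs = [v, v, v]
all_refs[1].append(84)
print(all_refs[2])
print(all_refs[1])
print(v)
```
[3, 8, 84]
[3, 8, 84]
[3, 8, 84]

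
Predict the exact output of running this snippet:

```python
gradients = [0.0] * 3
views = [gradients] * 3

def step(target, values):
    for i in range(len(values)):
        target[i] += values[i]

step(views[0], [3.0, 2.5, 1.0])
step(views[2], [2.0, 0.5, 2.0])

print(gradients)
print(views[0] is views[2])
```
[5.0, 3.0, 3.0]
True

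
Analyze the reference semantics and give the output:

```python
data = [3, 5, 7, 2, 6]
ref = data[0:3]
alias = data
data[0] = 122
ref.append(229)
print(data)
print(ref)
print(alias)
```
[122, 5, 7, 2, 6]
[3, 5, 7, 229]
[122, 5, 7, 2, 6]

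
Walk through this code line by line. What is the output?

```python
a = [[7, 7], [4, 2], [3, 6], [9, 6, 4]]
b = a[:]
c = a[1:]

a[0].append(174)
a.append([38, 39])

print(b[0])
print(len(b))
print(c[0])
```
[7, 7, 174]
4
[4, 2]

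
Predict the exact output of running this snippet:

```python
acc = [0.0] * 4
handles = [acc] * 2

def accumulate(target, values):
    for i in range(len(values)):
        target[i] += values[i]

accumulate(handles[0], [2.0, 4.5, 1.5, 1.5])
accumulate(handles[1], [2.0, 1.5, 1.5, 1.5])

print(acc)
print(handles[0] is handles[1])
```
[4.0, 6.0, 3.0, 3.0]
True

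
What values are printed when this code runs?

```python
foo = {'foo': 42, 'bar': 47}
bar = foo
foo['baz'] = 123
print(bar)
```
{'foo': 42, 'bar': 47, 'baz': 123}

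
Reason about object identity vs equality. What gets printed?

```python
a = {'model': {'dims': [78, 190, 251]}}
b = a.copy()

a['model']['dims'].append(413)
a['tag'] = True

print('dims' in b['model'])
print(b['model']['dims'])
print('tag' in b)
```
True
[78, 190, 251, 413]
False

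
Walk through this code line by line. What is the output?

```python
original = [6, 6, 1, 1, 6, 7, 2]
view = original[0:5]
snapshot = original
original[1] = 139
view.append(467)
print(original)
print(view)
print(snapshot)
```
[6, 139, 1, 1, 6, 7, 2]
[6, 6, 1, 1, 6, 467]
[6, 139, 1, 1, 6, 7, 2]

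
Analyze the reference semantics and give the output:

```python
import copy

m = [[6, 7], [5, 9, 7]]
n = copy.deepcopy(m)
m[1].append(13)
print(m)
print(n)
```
[[6, 7], [5, 9, 7, 13]]
[[6, 7], [5, 9, 7]]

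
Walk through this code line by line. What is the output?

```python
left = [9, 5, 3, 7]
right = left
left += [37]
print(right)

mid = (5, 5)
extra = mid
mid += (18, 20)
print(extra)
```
[9, 5, 3, 7, 37]
(5, 5)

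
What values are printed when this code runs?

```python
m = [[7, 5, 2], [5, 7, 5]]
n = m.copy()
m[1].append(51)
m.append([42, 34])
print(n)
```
[[7, 5, 2], [5, 7, 5, 51]]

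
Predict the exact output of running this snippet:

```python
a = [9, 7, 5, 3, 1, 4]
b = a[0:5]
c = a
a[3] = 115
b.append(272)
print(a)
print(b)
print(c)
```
[9, 7, 5, 115, 1, 4]
[9, 7, 5, 3, 1, 272]
[9, 7, 5, 115, 1, 4]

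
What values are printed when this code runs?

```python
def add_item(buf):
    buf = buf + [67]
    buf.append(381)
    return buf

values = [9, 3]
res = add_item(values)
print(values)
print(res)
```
[9, 3]
[9, 3, 67, 381]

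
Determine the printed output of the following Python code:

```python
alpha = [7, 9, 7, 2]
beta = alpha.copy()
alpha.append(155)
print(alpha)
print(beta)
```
[7, 9, 7, 2, 155]
[7, 9, 7, 2]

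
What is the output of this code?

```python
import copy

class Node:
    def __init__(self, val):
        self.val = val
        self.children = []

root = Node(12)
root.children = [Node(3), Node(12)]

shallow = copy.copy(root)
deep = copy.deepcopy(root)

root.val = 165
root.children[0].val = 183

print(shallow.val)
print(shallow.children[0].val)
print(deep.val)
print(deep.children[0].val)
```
12
183
12
3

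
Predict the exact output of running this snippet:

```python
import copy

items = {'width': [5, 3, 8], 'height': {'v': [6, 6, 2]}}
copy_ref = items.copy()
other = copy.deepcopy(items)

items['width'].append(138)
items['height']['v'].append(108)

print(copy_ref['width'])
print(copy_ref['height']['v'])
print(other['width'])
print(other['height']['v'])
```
[5, 3, 8, 138]
[6, 6, 2, 108]
[5, 3, 8]
[6, 6, 2]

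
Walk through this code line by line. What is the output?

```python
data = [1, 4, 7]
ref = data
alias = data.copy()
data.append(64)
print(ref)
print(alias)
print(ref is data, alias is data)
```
[1, 4, 7, 64]
[1, 4, 7]
True False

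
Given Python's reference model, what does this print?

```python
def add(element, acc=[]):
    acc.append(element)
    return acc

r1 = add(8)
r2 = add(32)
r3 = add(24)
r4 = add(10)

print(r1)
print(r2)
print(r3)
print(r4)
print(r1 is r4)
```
[8, 32, 24, 10]
[8, 32, 24, 10]
[8, 32, 24, 10]
[8, 32, 24, 10]
True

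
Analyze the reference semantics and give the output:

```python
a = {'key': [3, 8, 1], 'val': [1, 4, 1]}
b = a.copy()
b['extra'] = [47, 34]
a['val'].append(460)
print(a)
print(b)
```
{'key': [3, 8, 1], 'val': [1, 4, 1, 460]}
{'key': [3, 8, 1], 'val': [1, 4, 1, 460], 'extra': [47, 34]}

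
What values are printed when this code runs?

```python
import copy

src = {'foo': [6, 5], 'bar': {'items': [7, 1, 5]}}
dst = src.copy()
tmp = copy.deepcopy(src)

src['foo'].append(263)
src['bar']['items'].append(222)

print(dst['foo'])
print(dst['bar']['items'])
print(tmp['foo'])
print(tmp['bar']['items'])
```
[6, 5, 263]
[7, 1, 5, 222]
[6, 5]
[7, 1, 5]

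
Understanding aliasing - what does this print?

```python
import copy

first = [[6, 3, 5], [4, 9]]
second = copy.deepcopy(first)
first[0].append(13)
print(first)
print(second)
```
[[6, 3, 5, 13], [4, 9]]
[[6, 3, 5], [4, 9]]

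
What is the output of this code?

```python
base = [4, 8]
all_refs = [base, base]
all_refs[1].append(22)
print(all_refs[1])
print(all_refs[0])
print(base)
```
[4, 8, 22]
[4, 8, 22]
[4, 8, 22]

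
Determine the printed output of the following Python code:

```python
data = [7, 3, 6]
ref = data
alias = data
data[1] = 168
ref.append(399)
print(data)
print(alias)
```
[7, 168, 6, 399]
[7, 168, 6, 399]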